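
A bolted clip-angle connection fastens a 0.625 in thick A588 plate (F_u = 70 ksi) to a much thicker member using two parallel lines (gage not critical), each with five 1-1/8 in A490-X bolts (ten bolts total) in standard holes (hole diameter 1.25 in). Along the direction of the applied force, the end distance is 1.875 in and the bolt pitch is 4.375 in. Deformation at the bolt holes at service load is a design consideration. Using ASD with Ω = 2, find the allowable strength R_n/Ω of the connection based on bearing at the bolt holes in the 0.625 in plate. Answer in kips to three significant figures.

538 kips

Per bolt r_n = 1.2 l_c t F_u ≤ 2.4 d t F_u; upper limit = 2.4 × 1.125 × 0.625 × 70 = 118.1 kips.
Edge bolt: l_c = 1.875 − 1.25/2 = 1.25 in → 1.2 × 1.25 × 0.625 × 70 = 65.62 → r_n = 65.62 kips.
Interior bolts: l_c = 4.375 − 1.25 = 3.125 in → 1.2 × 3.125 × 0.625 × 70 = 164.1 → r_n = 118.1 kips.
R_n = 2 × 65.62 + 8 × 118.1 = 1076 kips.
Allowable strength R_n/Ω = 1076 / 2 = 538 kips.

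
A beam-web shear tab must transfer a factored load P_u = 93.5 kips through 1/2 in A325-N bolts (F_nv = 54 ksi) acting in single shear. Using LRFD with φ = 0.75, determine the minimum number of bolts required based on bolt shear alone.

A_b = π·0.5²/4 = 0.1963 in².
Per-bolt design strength φR_n = 0.75 × 54 × 0.1963 × 1 = 7.952 kips.
n ≥ 93.5 / 7.952 = 11.76 → use 12 bolts.

12 bolts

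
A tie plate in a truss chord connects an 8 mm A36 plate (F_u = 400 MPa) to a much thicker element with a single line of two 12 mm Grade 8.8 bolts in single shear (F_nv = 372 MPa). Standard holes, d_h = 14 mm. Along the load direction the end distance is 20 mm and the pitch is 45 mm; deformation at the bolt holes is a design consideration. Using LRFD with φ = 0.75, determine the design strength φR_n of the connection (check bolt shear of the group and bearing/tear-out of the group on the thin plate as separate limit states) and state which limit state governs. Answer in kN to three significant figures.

Bolt shear: A_b = π·12²/4 = 113.1 mm²; R_n = 372 × 113.1 × 2 × 1 / 1000 = 84.14 kN → 0.75 × 84.14 = 63.1 kN.
Bearing (1.2 l_c t F_u ≤ 2.4 d t F_u): upper limit = 2.4·12·8·400 / 1000 = 92.16 kN.
  Edge l_c = 20 − 14/2 = 13 → r_n = 49.92 kN; interior l_c = 45 − 14 = 31 → r_n = 92.16 kN.
  R_n,bearing = 1·49.92 + 1·92.16 = 142.1 kN → 0.75 × 142.1 = 107 kN.
Bolt shear governs: 63.1 kN.

63.1 kN (bolt shear governs)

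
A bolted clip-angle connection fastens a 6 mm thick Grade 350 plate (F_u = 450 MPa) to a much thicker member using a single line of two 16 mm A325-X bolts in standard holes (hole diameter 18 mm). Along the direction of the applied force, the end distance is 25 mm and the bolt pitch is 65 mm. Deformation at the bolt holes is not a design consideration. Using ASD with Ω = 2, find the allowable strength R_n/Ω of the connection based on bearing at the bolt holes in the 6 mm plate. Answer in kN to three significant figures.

Per bolt r_n = 1.5 l_c t F_u ≤ 3.0 d t F_u; upper limit = 3.0 × 16 × 6 × 450 / 1000 = 129.6 kN.
Edge bolt: l_c = 25 − 18/2 = 16 mm → 1.5 × 16 × 6 × 450 / 1000 = 64.8 → r_n = 64.8 kN.
Interior bolts: l_c = 65 − 18 = 47 mm → 1.5 × 47 × 6 × 450 / 1000 = 190.3 → r_n = 129.6 kN.
R_n = 1 × 64.8 + 1 × 129.6 = 194.4 kN.
Allowable strength R_n/Ω = 194.4 / 2 = 97.2 kN.

97.2 kN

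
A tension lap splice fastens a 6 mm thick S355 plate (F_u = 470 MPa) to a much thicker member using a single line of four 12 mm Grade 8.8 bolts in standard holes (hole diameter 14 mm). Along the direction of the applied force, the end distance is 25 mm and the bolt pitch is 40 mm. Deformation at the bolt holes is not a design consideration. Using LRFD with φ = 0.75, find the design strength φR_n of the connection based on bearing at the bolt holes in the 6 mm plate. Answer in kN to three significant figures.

286 kN

Per bolt r_n = 1.5 l_c t F_u ≤ 3.0 d t F_u; upper limit = 3.0 × 12 × 6 × 470 / 1000 = 101.5 kN.
Edge bolt: l_c = 25 − 14/2 = 18 mm → 1.5 × 18 × 6 × 470 / 1000 = 76.14 → r_n = 76.14 kN.
Interior bolts: l_c = 40 − 14 = 26 mm → 1.5 × 26 × 6 × 470 / 1000 = 110 → r_n = 101.5 kN.
R_n = 1 × 76.14 + 3 × 101.5 = 380.7 kN.
Design strength φR_n = 0.75 × 380.7 = 286 kN.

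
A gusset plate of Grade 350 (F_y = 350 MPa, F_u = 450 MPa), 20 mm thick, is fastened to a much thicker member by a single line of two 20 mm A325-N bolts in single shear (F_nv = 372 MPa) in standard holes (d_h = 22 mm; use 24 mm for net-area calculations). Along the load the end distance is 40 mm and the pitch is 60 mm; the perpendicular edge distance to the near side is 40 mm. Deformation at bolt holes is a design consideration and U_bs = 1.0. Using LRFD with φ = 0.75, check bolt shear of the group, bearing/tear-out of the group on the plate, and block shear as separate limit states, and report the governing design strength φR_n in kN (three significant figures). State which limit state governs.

175 kN (bolt shear governs)

Bolt shear: A_b = π·20²/4 = 314.2 mm²; R_n = 372 × 314.2 × 2 × 1 / 1000 = 233.7 kN → 0.75 × 233.7 = 175 kN.
Bearing: edge l_c = 29, r_n = 313.2 kN; interior l_c = 38, r_n = 410.4 kN; R_n = 313.2 + 1·410.4 = 723.6 kN → 543 kN.
Block shear: A_gv = 2000, A_nv = 1280, A_nt = 560 mm²; R_n = min(0.6F_uA_nv, 0.6F_yA_gv) + U_bs·F_u·A_nt = 597.6 kN → 448 kN.
Bolt shear governs: 175 kN.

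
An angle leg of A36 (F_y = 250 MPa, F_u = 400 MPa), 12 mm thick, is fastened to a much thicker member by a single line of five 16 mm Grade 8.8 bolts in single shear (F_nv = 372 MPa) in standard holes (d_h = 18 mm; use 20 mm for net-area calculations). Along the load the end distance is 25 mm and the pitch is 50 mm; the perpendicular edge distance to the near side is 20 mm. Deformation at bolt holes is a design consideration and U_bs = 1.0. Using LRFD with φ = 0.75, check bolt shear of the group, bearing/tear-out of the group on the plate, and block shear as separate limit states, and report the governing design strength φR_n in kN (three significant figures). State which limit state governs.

Bolt shear: A_b = π·16²/4 = 201.1 mm²; R_n = 372 × 201.1 × 5 × 1 / 1000 = 374 kN → 0.75 × 374 = 280 kN.
Bearing: edge l_c = 16, r_n = 92.16 kN; interior l_c = 32, r_n = 184.3 kN; R_n = 92.16 + 4·184.3 = 829.4 kN → 622 kN.
Block shear: A_gv = 2700, A_nv = 1620, A_nt = 120 mm²; R_n = min(0.6F_uA_nv, 0.6F_yA_gv) + U_bs·F_u·A_nt = 436.8 kN → 328 kN.
Bolt shear governs: 280 kN.

280 kN (bolt shear governs)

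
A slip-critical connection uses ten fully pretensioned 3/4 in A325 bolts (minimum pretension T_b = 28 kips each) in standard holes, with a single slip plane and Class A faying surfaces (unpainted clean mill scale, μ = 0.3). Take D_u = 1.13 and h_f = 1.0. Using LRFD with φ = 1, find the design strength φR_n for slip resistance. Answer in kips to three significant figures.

94.9 kips

R_n = μ · D_u · h_f · T_b · n_s · n_b = 0.3 × 1.13 × 1.0 × 28 × 1 × 10 = 94.92 kips.
Design strength φR_n = 1 × 94.92 = 94.9 kips.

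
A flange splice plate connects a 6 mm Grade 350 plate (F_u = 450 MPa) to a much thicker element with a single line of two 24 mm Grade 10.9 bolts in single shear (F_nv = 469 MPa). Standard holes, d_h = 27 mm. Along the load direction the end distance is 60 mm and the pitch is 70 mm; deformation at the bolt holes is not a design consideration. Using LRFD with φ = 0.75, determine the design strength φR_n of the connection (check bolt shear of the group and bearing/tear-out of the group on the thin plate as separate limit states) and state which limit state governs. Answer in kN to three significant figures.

272 kN (bearing governs)

Bolt shear: A_b = π·24²/4 = 452.4 mm²; R_n = 469 × 452.4 × 2 × 1 / 1000 = 424.3 kN → 0.75 × 424.3 = 318 kN.
Bearing (1.5 l_c t F_u ≤ 3.0 d t F_u): upper limit = 3.0·24·6·450 / 1000 = 194.4 kN.
  Edge l_c = 60 − 27/2 = 46.5 → r_n = 188.3 kN; interior l_c = 70 − 27 = 43 → r_n = 174.2 kN.
  R_n,bearing = 1·188.3 + 1·174.2 = 362.5 kN → 0.75 × 362.5 = 272 kN.
Bearing governs: 272 kN.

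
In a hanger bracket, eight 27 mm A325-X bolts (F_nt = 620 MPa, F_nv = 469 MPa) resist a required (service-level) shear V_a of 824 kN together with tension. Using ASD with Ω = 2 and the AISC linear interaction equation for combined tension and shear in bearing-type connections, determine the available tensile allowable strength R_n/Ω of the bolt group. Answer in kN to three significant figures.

A_b = π·27²/4 = 572.6 mm²; f_rv = 824 × 1000 / (8 × 572.6) = 179.9 MPa.
F'_nt = 1.3 F_nt − (Ω F_nt / F_nv) f_rv = 1.3·620 − (2·620/469)·179.9 = 330.4 MPa, capped at F_nt → F'_nt = 330.4 MPa.
R_n = F'_nt · A_b · n = 330.4 × 572.6 × 8 / 1000 = 1513 kN.
Allowable strength R_n/Ω = 1513 / 2 = 757 kN.

757 kN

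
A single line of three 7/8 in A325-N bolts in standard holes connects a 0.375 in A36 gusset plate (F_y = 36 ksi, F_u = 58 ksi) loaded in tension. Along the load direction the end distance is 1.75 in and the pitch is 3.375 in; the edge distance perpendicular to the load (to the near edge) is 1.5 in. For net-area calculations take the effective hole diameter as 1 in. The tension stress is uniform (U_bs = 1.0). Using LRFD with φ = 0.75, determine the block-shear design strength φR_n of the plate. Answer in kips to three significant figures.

Shear plane L_v = 1.75 + 2·3.375 = 8.5 in; A_gv = 8.5 × 0.375 = 3.188 in².
A_nv = (8.5 − 2.5·1) × 0.375 = 2.25 in².
A_nt = (1.5 − 0.5·1) × 0.375 = 0.375 in².
0.6 F_u A_nv = 78.3 kips; 0.6 F_y A_gv = 68.85 kips → shear yielding governs the shear term.
R_n = 68.85 + 1.0 × 58 × 0.375 = 90.6 kips.
Design strength φR_n = 0.75 × 90.6 = 67.9 kips.

67.9 kips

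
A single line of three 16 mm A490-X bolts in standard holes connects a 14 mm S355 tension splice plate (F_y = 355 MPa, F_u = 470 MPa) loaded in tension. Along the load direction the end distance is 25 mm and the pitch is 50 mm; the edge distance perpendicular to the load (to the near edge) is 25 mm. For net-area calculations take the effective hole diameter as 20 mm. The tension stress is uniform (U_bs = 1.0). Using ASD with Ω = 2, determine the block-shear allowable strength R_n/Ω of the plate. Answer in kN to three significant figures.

Shear plane L_v = 25 + 2·50 = 125 mm; A_gv = 125 × 14 = 1750 mm².
A_nv = (125 − 2.5·20) × 14 = 1050 mm².
A_nt = (25 − 0.5·20) × 14 = 210 mm².
0.6 F_u A_nv = 296.1 kN; 0.6 F_y A_gv = 372.8 kN → shear rupture governs the shear term.
R_n = 296.1 + 1.0 × 470 × 210 / 1000 = 394.8 kN.
Allowable strength R_n/Ω = 394.8 / 2 = 197 kN.

197 kN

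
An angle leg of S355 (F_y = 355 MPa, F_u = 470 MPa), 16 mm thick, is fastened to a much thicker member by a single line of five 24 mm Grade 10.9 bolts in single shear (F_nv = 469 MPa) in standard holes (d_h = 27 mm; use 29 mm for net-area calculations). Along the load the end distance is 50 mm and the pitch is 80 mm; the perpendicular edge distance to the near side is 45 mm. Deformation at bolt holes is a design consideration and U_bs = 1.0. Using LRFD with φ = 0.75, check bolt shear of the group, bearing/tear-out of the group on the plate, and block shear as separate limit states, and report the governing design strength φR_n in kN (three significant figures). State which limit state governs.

796 kN (bolt shear governs)

Bolt shear: A_b = π·24²/4 = 452.4 mm²; R_n = 469 × 452.4 × 5 × 1 / 1000 = 1061 kN → 0.75 × 1061 = 796 kN.
Bearing: edge l_c = 36.5, r_n = 329.4 kN; interior l_c = 53, r_n = 433.2 kN; R_n = 329.4 + 4·433.2 = 2062 kN → 1550 kN.
Block shear: A_gv = 5920, A_nv = 3832, A_nt = 488 mm²; R_n = min(0.6F_uA_nv, 0.6F_yA_gv) + U_bs·F_u·A_nt = 1310 kN → 982 kN.
Bolt shear governs: 796 kN.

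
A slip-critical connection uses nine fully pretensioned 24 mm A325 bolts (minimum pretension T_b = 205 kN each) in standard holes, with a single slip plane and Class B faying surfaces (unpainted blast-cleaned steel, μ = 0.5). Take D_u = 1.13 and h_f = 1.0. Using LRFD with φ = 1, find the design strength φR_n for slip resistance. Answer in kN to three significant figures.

R_n = μ · D_u · h_f · T_b · n_s · n_b = 0.5 × 1.13 × 1.0 × 205 × 1 × 9 = 1042 kN.
Design strength φR_n = 1 × 1042 = 1040 kN.

1040 kN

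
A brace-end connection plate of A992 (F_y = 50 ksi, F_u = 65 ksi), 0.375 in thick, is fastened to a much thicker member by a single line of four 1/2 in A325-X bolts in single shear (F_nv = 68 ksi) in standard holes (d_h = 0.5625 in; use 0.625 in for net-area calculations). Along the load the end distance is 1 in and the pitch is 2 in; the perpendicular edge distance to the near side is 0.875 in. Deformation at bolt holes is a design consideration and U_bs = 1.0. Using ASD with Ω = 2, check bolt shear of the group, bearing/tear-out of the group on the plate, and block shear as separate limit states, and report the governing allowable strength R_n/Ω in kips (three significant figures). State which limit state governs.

Bolt shear: A_b = π·0.5²/4 = 0.1963 in²; R_n = 68 × 0.1963 × 4 × 1 = 53.41 kips → 53.41 / 2 = 26.7 kips.
Bearing: edge l_c = 0.7188, r_n = 21.02 kips; interior l_c = 1.438, r_n = 29.25 kips; R_n = 21.02 + 3·29.25 = 108.8 kips → 54.4 kips.
Block shear: A_gv = 2.625, A_nv = 1.805, A_nt = 0.2109 in²; R_n = min(0.6F_uA_nv, 0.6F_yA_gv) + U_bs·F_u·A_nt = 84.09 kips → 42 kips.
Bolt shear governs: 26.7 kips.

26.7 kips (bolt shear governs)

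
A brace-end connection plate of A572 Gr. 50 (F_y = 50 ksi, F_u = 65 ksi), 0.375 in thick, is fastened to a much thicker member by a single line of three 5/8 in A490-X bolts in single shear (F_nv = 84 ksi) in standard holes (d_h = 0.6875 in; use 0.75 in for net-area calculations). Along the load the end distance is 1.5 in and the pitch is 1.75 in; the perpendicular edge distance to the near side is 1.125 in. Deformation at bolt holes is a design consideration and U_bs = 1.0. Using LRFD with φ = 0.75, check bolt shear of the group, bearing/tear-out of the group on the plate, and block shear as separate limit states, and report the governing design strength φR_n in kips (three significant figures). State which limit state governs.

Bolt shear: A_b = π·0.625²/4 = 0.3068 in²; R_n = 84 × 0.3068 × 3 × 1 = 77.31 kips → 0.75 × 77.31 = 58 kips.
Bearing: edge l_c = 1.156, r_n = 33.82 kips; interior l_c = 1.062, r_n = 31.08 kips; R_n = 33.82 + 2·31.08 = 95.98 kips → 72 kips.
Block shear: A_gv = 1.875, A_nv = 1.172, A_nt = 0.2812 in²; R_n = min(0.6F_uA_nv, 0.6F_yA_gv) + U_bs·F_u·A_nt = 63.98 kips → 48 kips.
Block shear governs: 48 kips.

48 kips (block shear governs)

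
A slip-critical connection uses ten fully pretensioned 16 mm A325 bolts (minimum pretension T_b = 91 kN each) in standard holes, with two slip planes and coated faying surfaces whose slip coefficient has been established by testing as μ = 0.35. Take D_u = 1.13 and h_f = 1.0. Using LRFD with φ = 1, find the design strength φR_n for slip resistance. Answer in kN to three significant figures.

R_n = μ · D_u · h_f · T_b · n_s · n_b = 0.35 × 1.13 × 1.0 × 91 × 2 × 10 = 719.8 kN.
Design strength φR_n = 1 × 719.8 = 720 kN.

720 kN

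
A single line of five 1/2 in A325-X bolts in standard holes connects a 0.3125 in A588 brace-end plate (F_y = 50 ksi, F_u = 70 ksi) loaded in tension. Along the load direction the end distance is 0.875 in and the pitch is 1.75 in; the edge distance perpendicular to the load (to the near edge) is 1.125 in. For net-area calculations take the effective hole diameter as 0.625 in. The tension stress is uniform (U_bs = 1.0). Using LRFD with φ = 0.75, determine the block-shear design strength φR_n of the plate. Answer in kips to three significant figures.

63.2 kips

Shear plane L_v = 0.875 + 4·1.75 = 7.875 in; A_gv = 7.875 × 0.3125 = 2.461 in².
A_nv = (7.875 − 4.5·0.625) × 0.3125 = 1.582 in².
A_nt = (1.125 − 0.5·0.625) × 0.3125 = 0.2539 in².
0.6 F_u A_nv = 66.45 kips; 0.6 F_y A_gv = 73.83 kips → shear rupture governs the shear term.
R_n = 66.45 + 1.0 × 70 × 0.2539 = 84.22 kips.
Design strength φR_n = 0.75 × 84.22 = 63.2 kips.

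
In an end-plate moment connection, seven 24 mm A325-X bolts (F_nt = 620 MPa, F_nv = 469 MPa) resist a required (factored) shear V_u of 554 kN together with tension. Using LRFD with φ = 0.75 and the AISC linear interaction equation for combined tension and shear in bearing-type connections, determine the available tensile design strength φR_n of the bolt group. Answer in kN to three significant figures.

A_b = π·24²/4 = 452.4 mm²; f_rv = 554 × 1000 / (7 × 452.4) = 174.9 MPa.
F'_nt = 1.3 F_nt − (F_nt / φF_nv) f_rv = 1.3·620 − (620/(0.75·469))·174.9 = 497.6 MPa, capped at F_nt → F'_nt = 497.6 MPa.
R_n = F'_nt · A_b · n = 497.6 × 452.4 × 7 / 1000 = 1576 kN.
Design strength φR_n = 0.75 × 1576 = 1180 kN.

1180 kN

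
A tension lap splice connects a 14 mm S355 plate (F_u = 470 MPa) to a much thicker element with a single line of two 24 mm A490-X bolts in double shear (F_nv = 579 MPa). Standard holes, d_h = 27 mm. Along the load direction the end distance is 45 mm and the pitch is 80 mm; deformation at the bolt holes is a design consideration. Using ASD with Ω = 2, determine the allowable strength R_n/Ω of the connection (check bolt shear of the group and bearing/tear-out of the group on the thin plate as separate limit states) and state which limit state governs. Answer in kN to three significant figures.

314 kN (bearing governs)

Bolt shear: A_b = π·24²/4 = 452.4 mm²; R_n = 579 × 452.4 × 2 × 2 / 1000 = 1048 kN → 1048 / 2 = 524 kN.
Bearing (1.2 l_c t F_u ≤ 2.4 d t F_u): upper limit = 2.4·24·14·470 / 1000 = 379 kN.
  Edge l_c = 45 − 27/2 = 31.5 → r_n = 248.7 kN; interior l_c = 80 − 27 = 53 → r_n = 379 kN.
  R_n,bearing = 1·248.7 + 1·379 = 627.7 kN → 627.7 / 2 = 314 kN.
Bearing governs: 314 kN.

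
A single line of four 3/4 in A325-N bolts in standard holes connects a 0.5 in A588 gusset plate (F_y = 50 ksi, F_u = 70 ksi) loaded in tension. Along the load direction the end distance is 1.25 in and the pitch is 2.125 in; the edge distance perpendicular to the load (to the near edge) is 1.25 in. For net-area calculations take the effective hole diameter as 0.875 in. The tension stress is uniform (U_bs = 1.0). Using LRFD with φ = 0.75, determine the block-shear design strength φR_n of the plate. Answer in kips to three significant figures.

93.2 kips

Shear plane L_v = 1.25 + 3·2.125 = 7.625 in; A_gv = 7.625 × 0.5 = 3.812 in².
A_nv = (7.625 − 3.5·0.875) × 0.5 = 2.281 in².
A_nt = (1.25 − 0.5·0.875) × 0.5 = 0.4062 in².
0.6 F_u A_nv = 95.81 kips; 0.6 F_y A_gv = 114.4 kips → shear rupture governs the shear term.
R_n = 95.81 + 1.0 × 70 × 0.4062 = 124.2 kips.
Design strength φR_n = 0.75 × 124.2 = 93.2 kips.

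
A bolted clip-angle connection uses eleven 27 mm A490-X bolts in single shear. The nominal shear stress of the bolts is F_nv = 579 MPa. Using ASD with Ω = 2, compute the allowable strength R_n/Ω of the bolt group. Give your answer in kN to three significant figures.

A_b = π × 27² / 4 = 572.6 mm².
R_n = F_nv · A_b · n · n_s = 579 × 572.6 × 11 × 1 / 1000 = 3647 kN.
Allowable strength R_n/Ω = 3647 / 2 = 1820 kN.

1820 kN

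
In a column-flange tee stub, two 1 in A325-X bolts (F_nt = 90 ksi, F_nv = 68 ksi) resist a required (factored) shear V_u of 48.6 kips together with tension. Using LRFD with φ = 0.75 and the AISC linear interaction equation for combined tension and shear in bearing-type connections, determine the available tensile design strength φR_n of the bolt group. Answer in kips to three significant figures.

A_b = π·1²/4 = 0.7854 in²; f_rv = 48.6 / (2 × 0.7854) = 30.94 ksi.
F'_nt = 1.3 F_nt − (F_nt / φF_nv) f_rv = 1.3·90 − (90/(0.75·68))·30.94 = 62.4 ksi, capped at F_nt → F'_nt = 62.4 ksi.
R_n = F'_nt · A_b · n = 62.4 × 0.7854 × 2 = 98.02 kips.
Design strength φR_n = 0.75 × 98.02 = 73.5 kips.

73.5 kips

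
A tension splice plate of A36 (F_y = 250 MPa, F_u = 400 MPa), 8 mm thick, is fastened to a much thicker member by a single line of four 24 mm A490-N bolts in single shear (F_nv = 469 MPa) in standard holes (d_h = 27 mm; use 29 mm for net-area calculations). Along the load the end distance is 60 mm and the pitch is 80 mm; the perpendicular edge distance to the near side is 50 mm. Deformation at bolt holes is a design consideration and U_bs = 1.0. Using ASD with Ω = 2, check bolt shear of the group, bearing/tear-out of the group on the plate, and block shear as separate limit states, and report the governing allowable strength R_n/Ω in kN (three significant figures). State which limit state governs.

Bolt shear: A_b = π·24²/4 = 452.4 mm²; R_n = 469 × 452.4 × 4 × 1 / 1000 = 848.7 kN → 848.7 / 2 = 424 kN.
Bearing: edge l_c = 46.5, r_n = 178.6 kN; interior l_c = 53, r_n = 184.3 kN; R_n = 178.6 + 3·184.3 = 731.5 kN → 366 kN.
Block shear: A_gv = 2400, A_nv = 1588, A_nt = 284 mm²; R_n = min(0.6F_uA_nv, 0.6F_yA_gv) + U_bs·F_u·A_nt = 473.6 kN → 237 kN.
Block shear governs: 237 kN.

237 kN (block shear governs)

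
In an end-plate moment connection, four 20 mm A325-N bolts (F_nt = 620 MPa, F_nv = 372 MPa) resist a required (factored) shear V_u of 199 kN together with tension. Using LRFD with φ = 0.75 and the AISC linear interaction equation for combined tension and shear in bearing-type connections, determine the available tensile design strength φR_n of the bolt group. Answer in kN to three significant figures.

A_b = π·20²/4 = 314.2 mm²; f_rv = 199 × 1000 / (4 × 314.2) = 158.4 MPa.
F'_nt = 1.3 F_nt − (F_nt / φF_nv) f_rv = 1.3·620 − (620/(0.75·372))·158.4 = 454.1 MPa, capped at F_nt → F'_nt = 454.1 MPa.
R_n = F'_nt · A_b · n = 454.1 × 314.2 × 4 / 1000 = 570.6 kN.
Design strength φR_n = 0.75 × 570.6 = 428 kN.

428 kN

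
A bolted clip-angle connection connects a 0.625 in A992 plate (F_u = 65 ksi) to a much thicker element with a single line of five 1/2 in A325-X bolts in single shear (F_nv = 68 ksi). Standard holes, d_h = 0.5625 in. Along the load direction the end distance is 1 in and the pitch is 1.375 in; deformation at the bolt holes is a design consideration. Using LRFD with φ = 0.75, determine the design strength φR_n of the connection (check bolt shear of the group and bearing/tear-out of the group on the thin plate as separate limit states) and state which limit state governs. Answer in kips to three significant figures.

50.1 kips (bolt shear governs)

Bolt shear: A_b = π·0.5²/4 = 0.1963 in²; R_n = 68 × 0.1963 × 5 × 1 = 66.76 kips → 0.75 × 66.76 = 50.1 kips.
Bearing (1.2 l_c t F_u ≤ 2.4 d t F_u): upper limit = 2.4·0.5·0.625·65 = 48.75 kips.
  Edge l_c = 1 − 0.5625/2 = 0.7188 → r_n = 35.04 kips; interior l_c = 1.375 − 0.5625 = 0.8125 → r_n = 39.61 kips.
  R_n,bearing = 1·35.04 + 4·39.61 = 193.5 kips → 0.75 × 193.5 = 145 kips.
Bolt shear governs: 50.1 kips.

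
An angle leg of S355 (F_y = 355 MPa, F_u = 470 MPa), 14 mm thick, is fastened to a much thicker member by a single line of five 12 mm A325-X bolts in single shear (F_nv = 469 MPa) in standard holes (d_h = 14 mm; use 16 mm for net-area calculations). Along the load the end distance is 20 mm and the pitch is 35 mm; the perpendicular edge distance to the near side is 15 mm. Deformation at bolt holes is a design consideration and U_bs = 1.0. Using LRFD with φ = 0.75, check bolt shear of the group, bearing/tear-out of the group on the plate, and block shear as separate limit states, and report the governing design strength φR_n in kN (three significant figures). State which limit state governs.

Bolt shear: A_b = π·12²/4 = 113.1 mm²; R_n = 469 × 113.1 × 5 × 1 / 1000 = 265.2 kN → 0.75 × 265.2 = 199 kN.
Bearing: edge l_c = 13, r_n = 102.6 kN; interior l_c = 21, r_n = 165.8 kN; R_n = 102.6 + 4·165.8 = 765.9 kN → 574 kN.
Block shear: A_gv = 2240, A_nv = 1232, A_nt = 98 mm²; R_n = min(0.6F_uA_nv, 0.6F_yA_gv) + U_bs·F_u·A_nt = 393.5 kN → 295 kN.
Bolt shear governs: 199 kN.

199 kN (bolt shear governs)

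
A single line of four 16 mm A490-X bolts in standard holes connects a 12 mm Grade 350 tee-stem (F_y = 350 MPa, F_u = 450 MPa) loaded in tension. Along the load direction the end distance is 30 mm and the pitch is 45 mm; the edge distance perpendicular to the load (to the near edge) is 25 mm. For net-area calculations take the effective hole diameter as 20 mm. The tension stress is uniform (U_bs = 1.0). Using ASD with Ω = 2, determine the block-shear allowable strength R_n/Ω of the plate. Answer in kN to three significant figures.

Shear plane L_v = 30 + 3·45 = 165 mm; A_gv = 165 × 12 = 1980 mm².
A_nv = (165 − 3.5·20) × 12 = 1140 mm².
A_nt = (25 − 0.5·20) × 12 = 180 mm².
0.6 F_u A_nv = 307.8 kN; 0.6 F_y A_gv = 415.8 kN → shear rupture governs the shear term.
R_n = 307.8 + 1.0 × 450 × 180 / 1000 = 388.8 kN.
Allowable strength R_n/Ω = 388.8 / 2 = 194 kN.

194 kN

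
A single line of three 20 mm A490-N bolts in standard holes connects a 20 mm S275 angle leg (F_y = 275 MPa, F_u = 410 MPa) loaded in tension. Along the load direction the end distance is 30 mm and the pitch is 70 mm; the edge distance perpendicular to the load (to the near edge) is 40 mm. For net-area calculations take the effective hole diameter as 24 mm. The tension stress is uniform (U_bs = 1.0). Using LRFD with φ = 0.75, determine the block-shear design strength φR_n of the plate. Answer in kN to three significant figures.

578 kN

Shear plane L_v = 30 + 2·70 = 170 mm; A_gv = 170 × 20 = 3400 mm².
A_nv = (170 − 2.5·24) × 20 = 2200 mm².
A_nt = (40 − 0.5·24) × 20 = 560 mm².
0.6 F_u A_nv = 541.2 kN; 0.6 F_y A_gv = 561 kN → shear rupture governs the shear term.
R_n = 541.2 + 1.0 × 410 × 560 / 1000 = 770.8 kN.
Design strength φR_n = 0.75 × 770.8 = 578 kN.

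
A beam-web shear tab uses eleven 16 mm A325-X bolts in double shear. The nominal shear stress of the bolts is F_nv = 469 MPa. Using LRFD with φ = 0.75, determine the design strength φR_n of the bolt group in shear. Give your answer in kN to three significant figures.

1560 kN

A_b = π × 16² / 4 = 201.1 mm².
R_n = F_nv · A_b · n · n_s = 469 × 201.1 × 11 × 2 / 1000 = 2075 kN.
Design strength φR_n = 0.75 × 2075 = 1560 kN.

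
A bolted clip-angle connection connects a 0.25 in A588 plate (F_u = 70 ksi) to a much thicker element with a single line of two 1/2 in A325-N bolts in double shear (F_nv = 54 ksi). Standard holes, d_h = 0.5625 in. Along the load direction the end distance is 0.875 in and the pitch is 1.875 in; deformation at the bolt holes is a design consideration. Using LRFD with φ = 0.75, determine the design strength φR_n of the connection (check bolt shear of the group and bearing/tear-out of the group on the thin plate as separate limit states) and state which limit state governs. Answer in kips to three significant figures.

Bolt shear: A_b = π·0.5²/4 = 0.1963 in²; R_n = 54 × 0.1963 × 2 × 2 = 42.41 kips → 0.75 × 42.41 = 31.8 kips.
Bearing (1.2 l_c t F_u ≤ 2.4 d t F_u): upper limit = 2.4·0.5·0.25·70 = 21 kips.
  Edge l_c = 0.875 − 0.5625/2 = 0.5938 → r_n = 12.47 kips; interior l_c = 1.875 − 0.5625 = 1.312 → r_n = 21 kips.
  R_n,bearing = 1·12.47 + 1·21 = 33.47 kips → 0.75 × 33.47 = 25.1 kips.
Bearing governs: 25.1 kips.

25.1 kips (bearing governs)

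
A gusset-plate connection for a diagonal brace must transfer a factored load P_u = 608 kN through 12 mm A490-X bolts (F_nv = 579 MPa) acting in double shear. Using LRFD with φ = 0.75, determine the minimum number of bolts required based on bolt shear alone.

A_b = π·12²/4 = 113.1 mm².
Per-bolt design strength φR_n = 0.75 × 579 × 113.1 × 2 / 1000 = 98.23 kN.
n ≥ 608 / 98.23 = 6.19 → use 7 bolts.

7 bolts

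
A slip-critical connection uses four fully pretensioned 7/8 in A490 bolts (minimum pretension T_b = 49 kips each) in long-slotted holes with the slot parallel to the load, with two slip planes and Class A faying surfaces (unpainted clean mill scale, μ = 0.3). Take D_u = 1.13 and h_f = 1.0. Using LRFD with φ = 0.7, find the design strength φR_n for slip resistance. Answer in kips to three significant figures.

R_n = μ · D_u · h_f · T_b · n_s · n_b = 0.3 × 1.13 × 1.0 × 49 × 2 × 4 = 132.9 kips.
Design strength φR_n = 0.7 × 132.9 = 93 kips.

93 kips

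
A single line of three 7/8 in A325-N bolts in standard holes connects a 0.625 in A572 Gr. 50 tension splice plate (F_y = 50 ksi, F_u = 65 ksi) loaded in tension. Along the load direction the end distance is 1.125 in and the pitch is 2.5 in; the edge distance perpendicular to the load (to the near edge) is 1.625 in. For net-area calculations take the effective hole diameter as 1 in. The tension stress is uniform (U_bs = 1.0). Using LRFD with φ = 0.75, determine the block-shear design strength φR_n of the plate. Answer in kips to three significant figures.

101 kips

Shear plane L_v = 1.125 + 2·2.5 = 6.125 in; A_gv = 6.125 × 0.625 = 3.828 in².
A_nv = (6.125 − 2.5·1) × 0.625 = 2.266 in².
A_nt = (1.625 − 0.5·1) × 0.625 = 0.7031 in².
0.6 F_u A_nv = 88.36 kips; 0.6 F_y A_gv = 114.8 kips → shear rupture governs the shear term.
R_n = 88.36 + 1.0 × 65 × 0.7031 = 134.1 kips.
Design strength φR_n = 0.75 × 134.1 = 101 kips.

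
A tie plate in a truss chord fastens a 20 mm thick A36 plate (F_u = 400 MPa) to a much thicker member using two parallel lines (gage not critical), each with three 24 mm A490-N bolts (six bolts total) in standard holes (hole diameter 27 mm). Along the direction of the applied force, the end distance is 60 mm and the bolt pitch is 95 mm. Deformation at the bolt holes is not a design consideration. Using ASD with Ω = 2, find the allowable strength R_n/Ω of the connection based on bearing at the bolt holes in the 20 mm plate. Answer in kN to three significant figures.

1710 kN

Per bolt r_n = 1.5 l_c t F_u ≤ 3.0 d t F_u; upper limit = 3.0 × 24 × 20 × 400 / 1000 = 576 kN.
Edge bolt: l_c = 60 − 27/2 = 46.5 mm → 1.5 × 46.5 × 20 × 400 / 1000 = 558 → r_n = 558 kN.
Interior bolts: l_c = 95 − 27 = 68 mm → 1.5 × 68 × 20 × 400 / 1000 = 816 → r_n = 576 kN.
R_n = 2 × 558 + 4 × 576 = 3420 kN.
Allowable strength R_n/Ω = 3420 / 2 = 1710 kN.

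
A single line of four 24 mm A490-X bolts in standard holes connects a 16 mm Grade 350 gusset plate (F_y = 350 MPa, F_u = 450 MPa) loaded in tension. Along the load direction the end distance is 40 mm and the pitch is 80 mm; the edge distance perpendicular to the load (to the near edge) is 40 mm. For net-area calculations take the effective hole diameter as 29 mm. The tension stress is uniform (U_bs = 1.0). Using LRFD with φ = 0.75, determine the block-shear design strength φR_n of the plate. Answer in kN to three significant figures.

Shear plane L_v = 40 + 3·80 = 280 mm; A_gv = 280 × 16 = 4480 mm².
A_nv = (280 − 3.5·29) × 16 = 2856 mm².
A_nt = (40 − 0.5·29) × 16 = 408 mm².
0.6 F_u A_nv = 771.1 kN; 0.6 F_y A_gv = 940.8 kN → shear rupture governs the shear term.
R_n = 771.1 + 1.0 × 450 × 408 / 1000 = 954.7 kN.
Design strength φR_n = 0.75 × 954.7 = 716 kN.

716 kN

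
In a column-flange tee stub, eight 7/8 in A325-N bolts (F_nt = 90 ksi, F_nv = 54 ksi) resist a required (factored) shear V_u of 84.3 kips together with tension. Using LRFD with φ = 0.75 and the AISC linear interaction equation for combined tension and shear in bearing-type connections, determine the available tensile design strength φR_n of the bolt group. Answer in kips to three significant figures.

A_b = π·0.875²/4 = 0.6013 in²; f_rv = 84.3 / (8 × 0.6013) = 17.52 ksi.
F'_nt = 1.3 F_nt − (F_nt / φF_nv) f_rv = 1.3·90 − (90/(0.75·54))·17.52 = 78.06 ksi, capped at F_nt → F'_nt = 78.06 ksi.
R_n = F'_nt · A_b · n = 78.06 × 0.6013 × 8 = 375.5 kips.
Design strength φR_n = 0.75 × 375.5 = 282 kips.

282 kips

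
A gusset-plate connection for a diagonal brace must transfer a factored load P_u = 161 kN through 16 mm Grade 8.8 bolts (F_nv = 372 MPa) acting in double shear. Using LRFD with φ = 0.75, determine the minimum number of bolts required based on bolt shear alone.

2 bolts

A_b = π·16²/4 = 201.1 mm².
Per-bolt design strength φR_n = 0.75 × 372 × 201.1 × 2 / 1000 = 112.2 kN.
n ≥ 161 / 112.2 = 1.435 → use 2 bolts.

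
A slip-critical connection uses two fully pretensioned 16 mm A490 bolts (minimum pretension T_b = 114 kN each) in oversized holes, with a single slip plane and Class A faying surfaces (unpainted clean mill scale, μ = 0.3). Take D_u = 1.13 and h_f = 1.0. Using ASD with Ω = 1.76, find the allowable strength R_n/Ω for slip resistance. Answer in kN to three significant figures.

43.9 kN

R_n = μ · D_u · h_f · T_b · n_s · n_b = 0.3 × 1.13 × 1.0 × 114 × 1 × 2 = 77.29 kN.
Allowable strength R_n/Ω = 77.29 / 1.76 = 43.9 kN.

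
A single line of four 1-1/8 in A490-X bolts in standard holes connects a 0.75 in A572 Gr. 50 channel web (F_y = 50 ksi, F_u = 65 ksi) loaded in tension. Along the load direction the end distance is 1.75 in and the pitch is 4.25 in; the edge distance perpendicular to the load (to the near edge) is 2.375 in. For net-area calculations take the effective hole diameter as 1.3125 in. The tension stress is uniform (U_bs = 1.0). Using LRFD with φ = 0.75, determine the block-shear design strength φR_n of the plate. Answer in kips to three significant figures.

Shear plane L_v = 1.75 + 3·4.25 = 14.5 in; A_gv = 14.5 × 0.75 = 10.88 in².
A_nv = (14.5 − 3.5·1.3125) × 0.75 = 7.43 in².
A_nt = (2.375 − 0.5·1.3125) × 0.75 = 1.289 in².
0.6 F_u A_nv = 289.8 kips; 0.6 F_y A_gv = 326.2 kips → shear rupture governs the shear term.
R_n = 289.8 + 1.0 × 65 × 1.289 = 373.5 kips.
Design strength φR_n = 0.75 × 373.5 = 280 kips.

280 kips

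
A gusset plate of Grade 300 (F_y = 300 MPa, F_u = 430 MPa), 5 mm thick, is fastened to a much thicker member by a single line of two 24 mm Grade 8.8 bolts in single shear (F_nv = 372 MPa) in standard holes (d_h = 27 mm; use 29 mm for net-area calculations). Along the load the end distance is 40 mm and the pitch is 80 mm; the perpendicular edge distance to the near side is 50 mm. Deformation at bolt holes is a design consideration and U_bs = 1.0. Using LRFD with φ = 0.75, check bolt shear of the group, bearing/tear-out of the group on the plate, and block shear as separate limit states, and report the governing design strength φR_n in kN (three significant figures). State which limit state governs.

Bolt shear: A_b = π·24²/4 = 452.4 mm²; R_n = 372 × 452.4 × 2 × 1 / 1000 = 336.6 kN → 0.75 × 336.6 = 252 kN.
Bearing: edge l_c = 26.5, r_n = 68.37 kN; interior l_c = 53, r_n = 123.8 kN; R_n = 68.37 + 1·123.8 = 192.2 kN → 144 kN.
Block shear: A_gv = 600, A_nv = 382.5, A_nt = 177.5 mm²; R_n = min(0.6F_uA_nv, 0.6F_yA_gv) + U_bs·F_u·A_nt = 175 kN → 131 kN.
Block shear governs: 131 kN.

131 kN (block shear governs)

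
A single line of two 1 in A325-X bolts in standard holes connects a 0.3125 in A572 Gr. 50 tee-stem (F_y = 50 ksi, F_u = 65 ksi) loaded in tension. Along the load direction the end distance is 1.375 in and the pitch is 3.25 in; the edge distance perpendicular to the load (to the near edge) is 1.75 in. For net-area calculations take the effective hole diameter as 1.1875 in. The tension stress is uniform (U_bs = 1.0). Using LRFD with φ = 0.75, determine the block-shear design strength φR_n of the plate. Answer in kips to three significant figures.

43.6 kips

Shear plane L_v = 1.375 + 1·3.25 = 4.625 in; A_gv = 4.625 × 0.3125 = 1.445 in².
A_nv = (4.625 − 1.5·1.1875) × 0.3125 = 0.8887 in².
A_nt = (1.75 − 0.5·1.1875) × 0.3125 = 0.3613 in².
0.6 F_u A_nv = 34.66 kips; 0.6 F_y A_gv = 43.36 kips → shear rupture governs the shear term.
R_n = 34.66 + 1.0 × 65 × 0.3613 = 58.14 kips.
Design strength φR_n = 0.75 × 58.14 = 43.6 kips.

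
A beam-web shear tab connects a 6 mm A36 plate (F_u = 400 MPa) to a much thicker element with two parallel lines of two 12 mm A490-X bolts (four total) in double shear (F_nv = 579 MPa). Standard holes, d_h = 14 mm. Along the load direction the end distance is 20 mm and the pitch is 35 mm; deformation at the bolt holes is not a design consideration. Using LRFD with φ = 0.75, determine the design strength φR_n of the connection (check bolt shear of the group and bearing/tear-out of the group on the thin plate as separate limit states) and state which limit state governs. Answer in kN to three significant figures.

184 kN (bearing governs)

Bolt shear: A_b = π·12²/4 = 113.1 mm²; R_n = 579 × 113.1 × 4 × 2 / 1000 = 523.9 kN → 0.75 × 523.9 = 393 kN.
Bearing (1.5 l_c t F_u ≤ 3.0 d t F_u): upper limit = 3.0·12·6·400 / 1000 = 86.4 kN.
  Edge l_c = 20 − 14/2 = 13 → r_n = 46.8 kN; interior l_c = 35 − 14 = 21 → r_n = 75.6 kN.
  R_n,bearing = 2·46.8 + 2·75.6 = 244.8 kN → 0.75 × 244.8 = 184 kN.
Bearing governs: 184 kN.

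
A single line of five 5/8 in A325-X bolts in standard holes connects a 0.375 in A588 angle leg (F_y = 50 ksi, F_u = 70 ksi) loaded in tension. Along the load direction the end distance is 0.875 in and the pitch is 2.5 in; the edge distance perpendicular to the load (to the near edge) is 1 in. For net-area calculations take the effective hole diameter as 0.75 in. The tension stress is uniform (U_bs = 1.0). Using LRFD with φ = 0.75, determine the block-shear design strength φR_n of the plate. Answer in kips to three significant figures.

101 kips

Shear plane L_v = 0.875 + 4·2.5 = 10.88 in; A_gv = 10.88 × 0.375 = 4.078 in².
A_nv = (10.88 − 4.5·0.75) × 0.375 = 2.812 in².
A_nt = (1 − 0.5·0.75) × 0.375 = 0.2344 in².
0.6 F_u A_nv = 118.1 kips; 0.6 F_y A_gv = 122.3 kips → shear rupture governs the shear term.
R_n = 118.1 + 1.0 × 70 × 0.2344 = 134.5 kips.
Design strength φR_n = 0.75 × 134.5 = 101 kips.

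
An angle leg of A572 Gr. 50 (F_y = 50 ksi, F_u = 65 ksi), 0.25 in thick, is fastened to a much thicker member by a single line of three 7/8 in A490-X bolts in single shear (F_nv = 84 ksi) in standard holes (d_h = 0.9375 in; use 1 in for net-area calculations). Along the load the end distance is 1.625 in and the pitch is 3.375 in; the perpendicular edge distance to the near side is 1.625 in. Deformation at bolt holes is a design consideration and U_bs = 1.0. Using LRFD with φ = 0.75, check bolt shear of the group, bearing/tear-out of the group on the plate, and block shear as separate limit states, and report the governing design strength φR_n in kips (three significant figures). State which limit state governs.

56.7 kips (block shear governs)

Bolt shear: A_b = π·0.875²/4 = 0.6013 in²; R_n = 84 × 0.6013 × 3 × 1 = 151.5 kips → 0.75 × 151.5 = 114 kips.
Bearing: edge l_c = 1.156, r_n = 22.55 kips; interior l_c = 2.438, r_n = 34.12 kips; R_n = 22.55 + 2·34.12 = 90.8 kips → 68.1 kips.
Block shear: A_gv = 2.094, A_nv = 1.469, A_nt = 0.2812 in²; R_n = min(0.6F_uA_nv, 0.6F_yA_gv) + U_bs·F_u·A_nt = 75.56 kips → 56.7 kips.
Block shear governs: 56.7 kips.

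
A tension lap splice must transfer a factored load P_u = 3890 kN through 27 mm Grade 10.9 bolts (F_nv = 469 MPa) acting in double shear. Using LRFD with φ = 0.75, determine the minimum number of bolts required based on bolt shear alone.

A_b = π·27²/4 = 572.6 mm².
Per-bolt design strength φR_n = 0.75 × 469 × 572.6 × 2 / 1000 = 402.8 kN.
n ≥ 3890 / 402.8 = 9.658 → use 10 bolts.

10 bolts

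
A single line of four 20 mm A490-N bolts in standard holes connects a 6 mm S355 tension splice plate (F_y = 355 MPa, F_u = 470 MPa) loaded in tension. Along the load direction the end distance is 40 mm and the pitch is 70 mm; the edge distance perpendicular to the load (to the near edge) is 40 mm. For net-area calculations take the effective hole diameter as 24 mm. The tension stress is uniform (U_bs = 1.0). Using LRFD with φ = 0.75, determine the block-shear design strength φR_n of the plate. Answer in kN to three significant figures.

Shear plane L_v = 40 + 3·70 = 250 mm; A_gv = 250 × 6 = 1500 mm².
A_nv = (250 − 3.5·24) × 6 = 996 mm².
A_nt = (40 − 0.5·24) × 6 = 168 mm².
0.6 F_u A_nv = 280.9 kN; 0.6 F_y A_gv = 319.5 kN → shear rupture governs the shear term.
R_n = 280.9 + 1.0 × 470 × 168 / 1000 = 359.8 kN.
Design strength φR_n = 0.75 × 359.8 = 270 kN.

270 kN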